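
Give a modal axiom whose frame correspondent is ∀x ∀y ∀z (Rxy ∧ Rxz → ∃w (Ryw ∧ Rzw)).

A defining formula is ◇□ψ → □◇ψ (the .2 axiom).

◇□ψ → □◇ψ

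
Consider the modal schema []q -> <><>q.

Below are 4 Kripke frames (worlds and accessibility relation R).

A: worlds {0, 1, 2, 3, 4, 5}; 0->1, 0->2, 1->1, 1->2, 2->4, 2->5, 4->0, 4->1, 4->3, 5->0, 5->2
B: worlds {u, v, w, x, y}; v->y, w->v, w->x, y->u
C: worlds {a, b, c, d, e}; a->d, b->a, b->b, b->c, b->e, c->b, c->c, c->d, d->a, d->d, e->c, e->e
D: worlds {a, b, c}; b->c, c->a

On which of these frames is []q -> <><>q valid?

C

Frame correspondent (Sahlqvist): forall x exists w (xRw & x R^2 w) — i.e. a generalized confluence (Geach) condition.
A: fails — at 2 but no w with 2Rw and 2R²w.
B: fails — at u but no t with uRt and uR²t.
C: holds.
D: fails — at a but no w with aRw and aR²w.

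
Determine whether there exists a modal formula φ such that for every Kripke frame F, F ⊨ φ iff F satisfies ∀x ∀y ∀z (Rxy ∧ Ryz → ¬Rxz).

If a class were modally definable it would be closed under surjective bounded morphisms (Goldblatt–Thomason).
The 7-cycle (worlds w0,w1,w2,w3,w4,w5,w6 with w0→w1→w2→w3→w4→w5→w6→w0) is intransitive. Mapping every world to a single reflexive point • is a surjective bounded morphism; the reflexive point is not intransitive (R••∧R•• but R••).
So the class is not modally definable.

No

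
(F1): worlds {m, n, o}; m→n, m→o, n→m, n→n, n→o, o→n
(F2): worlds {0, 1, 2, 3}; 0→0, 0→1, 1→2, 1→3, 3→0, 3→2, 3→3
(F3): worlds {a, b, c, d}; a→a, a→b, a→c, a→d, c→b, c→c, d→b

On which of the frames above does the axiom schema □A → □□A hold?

Frame correspondent (Sahlqvist): ∀x ∀y ∀z (Rxy ∧ Ryz → Rxz) — i.e. transitivity.
(F1): fails — Ron and Rno but not Roo.
(F2): fails — R01 and R12 but not R02.
(F3): satisfies the condition.

(F3)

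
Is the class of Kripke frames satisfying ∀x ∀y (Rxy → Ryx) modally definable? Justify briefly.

The condition is symmetry. A defining modal formula is r → □◇r.

Yes — defined by r → □◇r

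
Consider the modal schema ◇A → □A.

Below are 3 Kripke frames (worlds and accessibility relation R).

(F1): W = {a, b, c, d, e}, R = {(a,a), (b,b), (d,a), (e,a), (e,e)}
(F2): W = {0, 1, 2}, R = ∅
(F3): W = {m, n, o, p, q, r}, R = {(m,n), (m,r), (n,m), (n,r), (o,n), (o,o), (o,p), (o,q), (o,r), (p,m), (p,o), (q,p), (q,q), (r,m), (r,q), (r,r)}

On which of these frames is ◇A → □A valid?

(F2)

The schema corresponds to partial functionality: ∀x ∀y ∀z (Rxy ∧ Rxz → y = z).
(F1): fails — e sees both a and e.
(F2): satisfies the condition.
(F3): fails — m sees both n and r.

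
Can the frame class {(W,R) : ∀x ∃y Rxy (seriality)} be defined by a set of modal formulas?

Yes: it is seriality, defined by the D schema □p → ◇p.
Suppose □p→◇p is valid. At any x set V(p)=W. Then □p at x, so ◇p at x, so x has a successor.

Yes, by □p → ◇p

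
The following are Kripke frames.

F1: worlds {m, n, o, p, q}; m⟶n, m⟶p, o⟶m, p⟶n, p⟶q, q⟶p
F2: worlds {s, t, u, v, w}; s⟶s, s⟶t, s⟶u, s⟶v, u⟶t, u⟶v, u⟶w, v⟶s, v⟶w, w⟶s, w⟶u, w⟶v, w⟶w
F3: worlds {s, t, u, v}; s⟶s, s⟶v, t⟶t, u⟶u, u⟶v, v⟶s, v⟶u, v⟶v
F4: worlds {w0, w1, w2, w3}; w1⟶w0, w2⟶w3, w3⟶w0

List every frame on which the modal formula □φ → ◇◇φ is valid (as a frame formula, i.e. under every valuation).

F3

This is the axiom for a generalized confluence (Geach) condition; its first-order frame correspondent is ∀x ∃w (xRw ∧ xR²w).
F1: fails — at n but no w with nRw and nR²w.
F2: fails — at t but no w* with tRw* and tR²w*.
F3: ✓.
F4: fails — at w0 but no w with w0Rw and w0R²w.
Valid on: F3.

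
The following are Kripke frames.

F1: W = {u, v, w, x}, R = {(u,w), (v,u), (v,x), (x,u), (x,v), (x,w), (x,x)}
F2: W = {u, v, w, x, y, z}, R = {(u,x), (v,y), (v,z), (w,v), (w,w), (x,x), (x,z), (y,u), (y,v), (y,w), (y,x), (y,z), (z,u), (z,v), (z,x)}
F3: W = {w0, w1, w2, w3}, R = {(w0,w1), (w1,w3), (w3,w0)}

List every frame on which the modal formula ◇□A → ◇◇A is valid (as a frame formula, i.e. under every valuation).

F2, F3

Frame correspondent (Sahlqvist): ∀x ∀y (xRy → ∃w (yRw ∧ xR²w)) — i.e. a generalized confluence (Geach) condition.
F1: fails — uRw but no t with wRt and uR²t.
F2: ✓.
F3: ✓.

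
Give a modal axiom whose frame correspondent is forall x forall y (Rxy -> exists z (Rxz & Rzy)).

The condition is density. The C4 schema □□q → □q defines it.
Suppose □□q→□q is valid. Take Rxy and set V(q)={w : xR²w}. Then □□q at x, so □q at x, so q at y, i.e. ∃z(Rxz∧Rzy).

□□q → □q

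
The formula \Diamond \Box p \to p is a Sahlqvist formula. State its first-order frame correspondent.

Symmetry

This schema is equivalent to the B axiom p → □◇p.
Its frame correspondent is symmetry — \forall x \forall y (Rxy \to Ryx).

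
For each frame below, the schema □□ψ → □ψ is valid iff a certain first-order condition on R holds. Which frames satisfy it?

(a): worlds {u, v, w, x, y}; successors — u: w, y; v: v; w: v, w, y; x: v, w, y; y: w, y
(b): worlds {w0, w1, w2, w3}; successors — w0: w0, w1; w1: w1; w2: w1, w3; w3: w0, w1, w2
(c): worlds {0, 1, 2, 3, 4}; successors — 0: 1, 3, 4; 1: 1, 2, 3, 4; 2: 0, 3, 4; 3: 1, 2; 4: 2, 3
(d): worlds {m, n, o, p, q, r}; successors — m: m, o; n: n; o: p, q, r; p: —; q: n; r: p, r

This is the axiom for density; its first-order frame correspondent is ∀x ∀y (Rxy → ∃z (Rxz ∧ Rzy)).
(a): holds.
(b): fails — Rw3w2 but no z with Rw3z and Rzw2.
(c): fails — R20 but no z with R2z and Rz0.
(d): fails — Roq but no z with Roz and Rzq.
Valid on: (a).

(a)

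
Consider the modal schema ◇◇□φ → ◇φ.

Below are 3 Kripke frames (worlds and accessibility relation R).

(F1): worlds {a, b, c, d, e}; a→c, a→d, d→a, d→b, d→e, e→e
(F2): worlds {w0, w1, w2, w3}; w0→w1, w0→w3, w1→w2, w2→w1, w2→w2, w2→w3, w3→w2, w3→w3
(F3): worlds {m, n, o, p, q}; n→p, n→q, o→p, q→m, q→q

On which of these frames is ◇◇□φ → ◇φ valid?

(F2)

This is the axiom for a generalized confluence (Geach) condition; its first-order frame correspondent is ∀x ∀y (xR²y → ∃w (yRw ∧ xRw)).
(F1): fails — aR²b but no w with bRw and aRw.
(F2): condition met.
(F3): fails — nR²m but no w with mRw and nRw.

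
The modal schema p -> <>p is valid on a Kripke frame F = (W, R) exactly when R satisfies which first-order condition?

Replacing p by ¬p and contraposing gives the equivalent schema □p → p.
Suppose □p→p is valid. At any x set V(p)={w : Rxw}. Then □p holds at x, so p holds at x, i.e. Rxx.

Reflexivity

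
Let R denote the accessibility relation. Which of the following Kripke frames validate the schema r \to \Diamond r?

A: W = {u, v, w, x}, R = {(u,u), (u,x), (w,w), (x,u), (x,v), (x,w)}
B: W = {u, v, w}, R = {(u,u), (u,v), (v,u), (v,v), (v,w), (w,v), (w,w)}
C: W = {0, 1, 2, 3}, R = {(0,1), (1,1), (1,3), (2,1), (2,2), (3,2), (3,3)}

The schema corresponds to reflexivity: \forall x Rxx.
A: fails — world v does not see itself.
B: ✓.
C: fails — world 0 does not see itself.
Valid on: B.

B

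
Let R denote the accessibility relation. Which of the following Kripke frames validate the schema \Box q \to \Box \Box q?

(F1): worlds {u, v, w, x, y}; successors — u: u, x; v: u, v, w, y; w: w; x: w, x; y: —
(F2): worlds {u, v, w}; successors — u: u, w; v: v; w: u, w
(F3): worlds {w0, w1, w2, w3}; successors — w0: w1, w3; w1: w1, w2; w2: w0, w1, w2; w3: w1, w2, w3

(F2)

The schema corresponds to transitivity: \forall x \forall y \forall z (Rxy \wedge Ryz \to Rxz).
(F1): fails — Rvu and Rux but not Rvx.
(F2): ✓.
(F3): fails — Rw1w2 and Rw2w0 but not Rw1w0.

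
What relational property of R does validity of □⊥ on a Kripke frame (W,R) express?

□⊥ is valid iff no world has any successor (otherwise □⊥ fails at any world with one).

emptiness of R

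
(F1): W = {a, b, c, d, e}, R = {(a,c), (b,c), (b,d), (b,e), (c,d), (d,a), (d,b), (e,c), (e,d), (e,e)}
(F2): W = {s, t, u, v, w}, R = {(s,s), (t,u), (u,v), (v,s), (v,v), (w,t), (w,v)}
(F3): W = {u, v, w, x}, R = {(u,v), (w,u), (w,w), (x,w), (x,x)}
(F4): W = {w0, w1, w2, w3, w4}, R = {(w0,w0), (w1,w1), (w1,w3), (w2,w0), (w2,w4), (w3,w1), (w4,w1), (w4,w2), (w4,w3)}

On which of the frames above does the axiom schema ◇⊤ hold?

The schema corresponds to seriality: ∀x ∃y Rxy.
(F1): ✓.
(F2): ✓.
(F3): fails — world v has no successor.
(F4): ✓.

(F1), (F2), (F4)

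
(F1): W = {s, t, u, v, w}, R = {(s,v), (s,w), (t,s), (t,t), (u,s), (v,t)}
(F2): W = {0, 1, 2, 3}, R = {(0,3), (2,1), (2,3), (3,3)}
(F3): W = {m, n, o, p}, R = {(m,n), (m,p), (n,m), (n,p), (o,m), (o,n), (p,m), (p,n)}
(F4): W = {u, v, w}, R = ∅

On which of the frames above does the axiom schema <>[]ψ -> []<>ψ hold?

(F3), (F4)

This is the axiom for convergence; its first-order frame correspondent is forall x forall y forall z (Rxy & Rxz -> exists w (Ryw & Rzw)).
(F1): fails — Rsv and Rsw but v and w have no common successor.
(F2): fails — R23 and R21 but 3 and 1 have no common successor.
(F3): condition met.
(F4): condition met.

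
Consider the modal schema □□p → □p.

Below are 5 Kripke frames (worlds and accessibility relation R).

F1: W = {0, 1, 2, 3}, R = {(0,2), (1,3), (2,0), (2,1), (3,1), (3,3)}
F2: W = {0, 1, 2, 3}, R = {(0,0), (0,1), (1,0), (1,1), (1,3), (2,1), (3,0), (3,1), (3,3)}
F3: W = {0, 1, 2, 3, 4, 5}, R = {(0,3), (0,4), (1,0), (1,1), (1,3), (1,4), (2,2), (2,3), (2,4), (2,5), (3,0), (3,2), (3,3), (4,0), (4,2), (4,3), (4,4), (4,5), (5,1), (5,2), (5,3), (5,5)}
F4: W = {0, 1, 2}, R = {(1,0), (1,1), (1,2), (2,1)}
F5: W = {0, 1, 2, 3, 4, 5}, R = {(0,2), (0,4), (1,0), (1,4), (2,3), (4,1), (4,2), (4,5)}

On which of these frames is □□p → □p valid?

Frame correspondent (Sahlqvist): ∀x ∀y (Rxy → ∃z (Rxz ∧ Rzy)) — i.e. density.
F1: fails — R02 but no z with R0z and Rz2.
F2: satisfies the condition.
F3: satisfies the condition.
F4: satisfies the condition.
F5: fails — R10 but no z with R1z and Rz0.

F2, F3, F4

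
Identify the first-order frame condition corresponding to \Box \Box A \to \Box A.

Suppose □□A→□A is valid. Take Rxy and set V(A)={w : xR²w}. Then □□A at x, so □A at x, so A at y, i.e. ∃z(Rxz∧Rzy).

density: \forall x \forall y (Rxy \to \exists z (Rxz \wedge Rzy))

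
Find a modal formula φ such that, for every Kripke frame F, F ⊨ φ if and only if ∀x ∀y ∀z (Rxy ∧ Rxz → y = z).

This is partial functionality; the standard corresponding axiom is CD: ◇p → □p.
Suppose ◇p→□p is valid. Take Rxy, Rxz and set V(p)={y}. Then ◇p at x, so □p at x, so p at z, i.e. z=y.

◇p → □p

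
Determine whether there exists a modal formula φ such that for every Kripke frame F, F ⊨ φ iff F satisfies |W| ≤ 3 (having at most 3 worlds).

No

If a class were modally definable it would be closed under disjoint unions (Goldblatt–Thomason).
Any modal formula valid on each of 4 disjoint one-world frames is valid on their disjoint union (validity is preserved under disjoint unions). Each one-world frame has |W|=1≤3, but the union has |W|=4.
So the class is not modally definable.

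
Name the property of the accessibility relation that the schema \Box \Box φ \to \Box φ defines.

Suppose □□φ→□φ is valid. Take Rxy and set V(φ)={w : xR²w}. Then □□φ at x, so □φ at x, so φ at y, i.e. ∃z(Rxz∧Rzy).

density: \forall x \forall y (Rxy \to \exists z (Rxz \wedge Rzy))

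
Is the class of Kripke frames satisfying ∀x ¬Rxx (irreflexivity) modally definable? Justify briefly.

No

Any modally definable frame class is closed under surjective bounded morphisms.
The 4-cycle (worlds s,t,u,v with s→t→u→v→s) is irreflexive, and the map sending every world to a single reflexive point • is a surjective bounded morphism (forth: every edge maps to (•,•); back: every world has a successor). So any modal formula valid on the 4-cycle is also valid on the reflexive point, which is not irreflexive.
So no modal formula (or set of formulas) defines exactly the irreflexive frames.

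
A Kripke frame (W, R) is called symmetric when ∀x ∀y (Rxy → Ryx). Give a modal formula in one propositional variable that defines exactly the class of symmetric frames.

The condition is symmetry. The B schema s → □◇s defines it.
Suppose s→□◇s is valid. Take Rxy and set V(s)={x}. Then s at x, so □◇s at x, so ◇s at y, so some z with Ryz has s; z=x, i.e. Ryx.

s → □◇s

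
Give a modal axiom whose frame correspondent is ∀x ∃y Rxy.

□s → ◇s

The condition is seriality. The D schema □s → ◇s defines it.
Suppose □s→◇s is valid. At any x set V(s)=W. Then □s at x, so ◇s at x, so x has a successor.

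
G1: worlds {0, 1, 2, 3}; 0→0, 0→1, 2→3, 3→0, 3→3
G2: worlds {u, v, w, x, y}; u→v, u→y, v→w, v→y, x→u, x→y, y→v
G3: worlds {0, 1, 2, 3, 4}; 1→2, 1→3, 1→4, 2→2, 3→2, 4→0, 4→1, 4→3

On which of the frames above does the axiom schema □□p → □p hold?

G1

This is the axiom for density; its first-order frame correspondent is ∀x ∀y (Rxy → ∃z (Rxz ∧ Rzy)).
G1: condition met.
G2: fails — Rvw but no z with Rvz and Rzw.
G3: fails — R14 but no z with R1z and Rz4.
Valid on: G1.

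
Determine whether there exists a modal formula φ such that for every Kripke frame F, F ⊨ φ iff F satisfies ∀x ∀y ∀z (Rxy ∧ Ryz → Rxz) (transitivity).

Definable; □r → □□r defines it

This is a Sahlqvist condition; the 4 axiom □r → □□r defines it.
Suppose □r→□□r is valid. Take Rxy, Ryz and set V(r)={w : Rxw}. Then □r at x, so □□r at x, so □r at y, so r at z, i.e. Rxz.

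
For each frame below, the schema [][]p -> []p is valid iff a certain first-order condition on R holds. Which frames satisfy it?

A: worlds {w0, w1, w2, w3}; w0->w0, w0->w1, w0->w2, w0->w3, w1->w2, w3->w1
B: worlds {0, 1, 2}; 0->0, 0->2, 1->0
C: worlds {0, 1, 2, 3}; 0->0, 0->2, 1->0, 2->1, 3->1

B

This is the axiom for density; its first-order frame correspondent is forall x forall y (Rxy -> exists z (Rxz & Rzy)).
A: fails — Rw1w2 but no z with Rw1z and Rzw2.
B: satisfies the condition.
C: fails — R31 but no z with R3z and Rz1.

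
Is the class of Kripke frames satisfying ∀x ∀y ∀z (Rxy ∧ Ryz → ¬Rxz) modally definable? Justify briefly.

Any modally definable frame class is closed under surjective bounded morphisms.
The 7-cycle (worlds 0,1,2,3,4,5,6 with 0→1→2→3→4→5→6→0) is intransitive. Mapping every world to a single reflexive point • is a surjective bounded morphism; the reflexive point is not intransitive (R••∧R•• but R••).
So no modal formula (or set of formulas) defines exactly the intransitive frames.

Not definable by any modal formula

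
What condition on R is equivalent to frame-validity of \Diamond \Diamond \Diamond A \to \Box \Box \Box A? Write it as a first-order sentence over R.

This is a Sahlqvist (Geach-type) schema ◇^3□^0A → □^3◇^0A.
Minimal-valuation argument: fix x; take any y with xR^3y and any z with xR^3z. Set V(A) to the set of worlds R-reachable from y in exactly 0 steps. Then □^0A holds at y, so the antecedent holds at x; validity forces ◇^0A at z, giving a w with zR^0w and yR^0w.
First-order correspondent: \forall x \forall y \forall z ((x R^3 y \wedge x R^3 z) \to \exists w (y = w \wedge z = w)).

\forall x \forall y \forall z ((x R^3 y \wedge x R^3 z) \to \exists w (y = w \wedge z = w))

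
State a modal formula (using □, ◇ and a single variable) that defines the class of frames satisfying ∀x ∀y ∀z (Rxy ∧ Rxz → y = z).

A defining formula is ◇ψ → □ψ (the CD axiom).
Suppose ◇ψ→□ψ is valid. Take Rxy, Rxz and set V(ψ)={y}. Then ◇ψ at x, so □ψ at x, so ψ at z, i.e. z=y.

◇ψ → □ψ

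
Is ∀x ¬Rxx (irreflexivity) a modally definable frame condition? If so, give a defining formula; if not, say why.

Any modally definable frame class is closed under surjective bounded morphisms.
The 4-cycle (worlds s,t,u,v with s→t→u→v→s) is irreflexive, and the map sending every world to a single reflexive point • is a surjective bounded morphism (forth: every edge maps to (•,•); back: every world has a successor). So any modal formula valid on the 4-cycle is also valid on the reflexive point, which is not irreflexive.
So the class is not modally definable.

Not modally definable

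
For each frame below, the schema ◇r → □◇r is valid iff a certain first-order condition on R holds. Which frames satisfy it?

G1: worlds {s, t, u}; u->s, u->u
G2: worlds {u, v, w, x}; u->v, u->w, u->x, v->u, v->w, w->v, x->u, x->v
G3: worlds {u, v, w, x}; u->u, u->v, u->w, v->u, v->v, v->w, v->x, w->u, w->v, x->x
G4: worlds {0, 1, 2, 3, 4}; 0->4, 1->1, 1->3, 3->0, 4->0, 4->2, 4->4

The schema corresponds to the Euclidean property: ∀x ∀y ∀z (Rxy ∧ Rxz → Ryz).
G1: fails — Rus and Rus but not Rss.
G2: fails — Ruv and Ruv but not Rvv.
G3: fails — Ruw and Ruw but not Rww.
G4: fails — R13 and R11 but not R31.
Valid on no frame.

none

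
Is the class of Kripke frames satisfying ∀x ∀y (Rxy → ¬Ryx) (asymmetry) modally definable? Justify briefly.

Not modally definable

If a class were modally definable it would be closed under surjective bounded morphisms (Goldblatt–Thomason).
The 3-cycle (worlds w0,w1,w2 with w0→w1→w2→w0) is asymmetric. Mapping every world to a single reflexive point • is a surjective bounded morphism, and the reflexive point is not asymmetric (R•• but asymmetry requires ¬R••).
Hence asymmetry is not modally definable.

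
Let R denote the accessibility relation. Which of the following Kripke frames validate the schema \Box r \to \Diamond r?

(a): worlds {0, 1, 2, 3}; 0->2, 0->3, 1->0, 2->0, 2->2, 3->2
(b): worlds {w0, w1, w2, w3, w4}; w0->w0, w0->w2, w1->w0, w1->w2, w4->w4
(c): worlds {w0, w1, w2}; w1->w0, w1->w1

(a)

Frame correspondent (Sahlqvist): \forall x \exists y Rxy — i.e. seriality.
(a): holds.
(b): fails — world w2 has no successor.
(c): fails — world w0 has no successor.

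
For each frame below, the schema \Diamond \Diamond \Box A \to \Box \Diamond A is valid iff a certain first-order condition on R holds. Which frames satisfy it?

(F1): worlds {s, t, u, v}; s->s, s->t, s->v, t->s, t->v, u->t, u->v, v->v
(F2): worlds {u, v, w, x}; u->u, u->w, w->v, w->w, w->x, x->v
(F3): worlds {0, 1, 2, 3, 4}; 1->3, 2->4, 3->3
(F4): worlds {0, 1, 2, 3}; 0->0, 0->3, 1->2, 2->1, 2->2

(F1), (F3)

The schema corresponds to a generalized confluence (Geach) condition: \forall x \forall y \forall z ((x R^2 y \wedge xRz) \to \exists w (yRw \wedge zRw)).
(F1): condition met.
(F2): fails — uR²v, uRu but no t with vRt and uRt.
(F3): condition met.
(F4): fails — 0R²0, 0R3 but no w with 0Rw and 3Rw.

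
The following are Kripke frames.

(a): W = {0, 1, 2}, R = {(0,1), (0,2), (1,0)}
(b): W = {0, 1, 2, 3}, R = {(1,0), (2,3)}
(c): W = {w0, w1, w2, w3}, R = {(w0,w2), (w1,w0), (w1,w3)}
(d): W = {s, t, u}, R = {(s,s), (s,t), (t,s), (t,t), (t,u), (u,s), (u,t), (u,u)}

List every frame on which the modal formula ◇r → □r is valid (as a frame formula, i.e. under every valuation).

(b)

The schema corresponds to partial functionality: ∀x ∀y ∀z (Rxy ∧ Rxz → y = z).
(a): fails — 0 sees both 1 and 2.
(b): ✓.
(c): fails — w1 sees both w0 and w3.
(d): fails — s sees both s and t.
Valid on: (b).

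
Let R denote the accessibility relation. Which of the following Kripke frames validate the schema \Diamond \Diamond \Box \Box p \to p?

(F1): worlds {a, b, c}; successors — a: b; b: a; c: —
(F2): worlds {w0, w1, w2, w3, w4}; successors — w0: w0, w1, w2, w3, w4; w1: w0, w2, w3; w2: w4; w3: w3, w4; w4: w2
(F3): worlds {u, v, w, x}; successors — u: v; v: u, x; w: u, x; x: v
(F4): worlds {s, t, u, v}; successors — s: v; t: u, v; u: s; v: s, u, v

The schema corresponds to a generalized confluence (Geach) condition: \forall x \forall y (x R^2 y \to \exists w (y R^2 w \wedge x = w)).
(F1): ✓.
(F2): fails — w0R²w2 but no w with w2R²w and w0=w.
(F3): fails — wR²v but no t with vR²t and w=t.
(F4): fails — sR²u but no w with uR²w and s=w.
Valid on: (F1).

(F1)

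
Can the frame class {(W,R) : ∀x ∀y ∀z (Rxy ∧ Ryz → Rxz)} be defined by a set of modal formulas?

Yes, by □p → □□p

This is a Sahlqvist condition; the 4 axiom □p → □□p defines it.
Suppose □p→□□p is valid. Take Rxy, Ryz and set V(p)={w : Rxw}. Then □p at x, so □□p at x, so □p at y, so p at z, i.e. Rxz.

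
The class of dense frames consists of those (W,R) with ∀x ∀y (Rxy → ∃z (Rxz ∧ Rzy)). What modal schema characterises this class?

□□r → □r

A defining formula is □□r → □r (the C4 axiom).
Suppose □□r→□r is valid. Take Rxy and set V(r)={w : xR²w}. Then □□r at x, so □r at x, so r at y, i.e. ∃z(Rxz∧Rzy).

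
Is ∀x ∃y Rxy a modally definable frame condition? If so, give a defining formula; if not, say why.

This is a Sahlqvist condition; the D axiom □r → ◇r defines it.
Suppose □r→◇r is valid. At any x set V(r)=W. Then □r at x, so ◇r at x, so x has a successor.

Yes, by □r → ◇r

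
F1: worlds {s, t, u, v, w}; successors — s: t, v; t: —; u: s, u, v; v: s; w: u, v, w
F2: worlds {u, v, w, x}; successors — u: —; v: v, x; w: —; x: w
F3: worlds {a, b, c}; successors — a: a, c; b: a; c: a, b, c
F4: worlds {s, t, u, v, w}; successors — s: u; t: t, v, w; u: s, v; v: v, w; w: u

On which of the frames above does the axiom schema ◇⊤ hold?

F3, F4

The schema corresponds to seriality: ∀x ∃y Rxy.
F1: fails — world t has no successor.
F2: fails — world u has no successor.
F3: condition met.
F4: condition met.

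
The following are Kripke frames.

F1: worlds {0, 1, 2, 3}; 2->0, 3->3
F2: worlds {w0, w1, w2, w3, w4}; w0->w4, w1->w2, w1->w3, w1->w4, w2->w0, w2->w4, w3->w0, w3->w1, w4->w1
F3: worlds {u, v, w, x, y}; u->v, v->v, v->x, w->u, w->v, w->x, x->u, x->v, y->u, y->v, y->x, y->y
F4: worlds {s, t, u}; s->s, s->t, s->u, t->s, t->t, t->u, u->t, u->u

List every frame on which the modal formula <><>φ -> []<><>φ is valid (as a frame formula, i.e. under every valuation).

Frame correspondent (Sahlqvist): forall x forall y forall z ((x R^2 y & xRz) -> exists w (y = w & z R^2 w)) — i.e. a generalized confluence (Geach) condition.
F1: ✓.
F2: fails — w0R²w1, w0Rw4 but no w with w1=w and w4R²w.
F3: fails — vR²u, vRx but no t with u=t and xR²t.
F4: ✓.

F1, F4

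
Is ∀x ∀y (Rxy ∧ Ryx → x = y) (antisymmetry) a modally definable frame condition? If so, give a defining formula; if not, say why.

Any modally definable frame class is closed under surjective bounded morphisms.
The 6-cycle (worlds s,t,u,v,w,x with s→t→u→v→w→x→s) is antisymmetric. Sending even-indexed worlds to s and odd-indexed worlds to t is a surjective bounded morphism onto the two-world frame with s↔t, which is not antisymmetric.
So the class is not modally definable.

Not modally definable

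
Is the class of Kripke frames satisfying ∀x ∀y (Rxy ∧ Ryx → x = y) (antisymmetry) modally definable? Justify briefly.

If a class were modally definable it would be closed under surjective bounded morphisms (Goldblatt–Thomason).
The 6-cycle (worlds s,t,u,v,w,x with s→t→u→v→w→x→s) is antisymmetric. Sending even-indexed worlds to • and odd-indexed worlds to ∘ is a surjective bounded morphism onto the two-world frame with •↔∘, which is not antisymmetric.
So the class is not modally definable.

No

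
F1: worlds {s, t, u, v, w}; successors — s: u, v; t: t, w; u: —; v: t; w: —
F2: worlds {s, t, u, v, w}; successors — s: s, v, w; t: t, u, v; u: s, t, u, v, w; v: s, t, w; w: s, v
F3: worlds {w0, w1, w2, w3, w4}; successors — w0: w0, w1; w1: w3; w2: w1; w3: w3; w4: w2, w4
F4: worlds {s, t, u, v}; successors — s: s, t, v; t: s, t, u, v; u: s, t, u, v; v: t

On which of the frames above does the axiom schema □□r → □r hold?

This is the axiom for density; its first-order frame correspondent is ∀x ∀y (Rxy → ∃z (Rxz ∧ Rzy)).
F1: fails — Rsv but no z with Rsz and Rzv.
F2: ✓.
F3: fails — Rw2w1 but no z with Rw2z and Rzw1.
F4: ✓.

F2, F4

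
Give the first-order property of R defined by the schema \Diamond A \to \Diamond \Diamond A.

This is a Sahlqvist (Geach-type) schema ◇^1□^0A → □^0◇^2A.
First-order correspondent: \forall x \forall y (xRy \to \exists w (y = w \wedge x R^2 w)).

\forall x \forall y (xRy \to \exists w (y = w \wedge x R^2 w))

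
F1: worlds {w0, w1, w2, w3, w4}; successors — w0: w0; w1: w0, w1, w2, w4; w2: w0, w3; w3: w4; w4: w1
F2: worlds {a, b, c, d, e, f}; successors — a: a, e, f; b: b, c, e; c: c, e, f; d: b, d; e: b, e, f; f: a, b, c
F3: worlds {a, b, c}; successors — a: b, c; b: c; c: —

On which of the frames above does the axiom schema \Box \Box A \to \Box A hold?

Frame correspondent (Sahlqvist): \forall x \forall y (Rxy \to \exists z (Rxz \wedge Rzy)) — i.e. density.
F1: fails — Rw3w4 but no z with Rw3z and Rzw4.
F2: holds.
F3: fails — Rab but no z with Raz and Rzb.

F2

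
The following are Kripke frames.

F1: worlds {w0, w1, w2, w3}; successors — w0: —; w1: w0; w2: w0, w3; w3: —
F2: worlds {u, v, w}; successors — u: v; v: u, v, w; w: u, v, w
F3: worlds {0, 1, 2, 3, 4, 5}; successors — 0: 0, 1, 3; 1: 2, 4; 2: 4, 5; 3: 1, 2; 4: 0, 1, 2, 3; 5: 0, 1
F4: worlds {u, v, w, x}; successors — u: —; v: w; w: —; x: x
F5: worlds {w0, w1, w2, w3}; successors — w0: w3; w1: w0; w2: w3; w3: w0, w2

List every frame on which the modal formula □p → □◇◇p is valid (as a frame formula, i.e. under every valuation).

This is the axiom for a generalized confluence (Geach) condition; its first-order frame correspondent is ∀x ∀z (xRz → ∃w (xRw ∧ zR²w)).
F1: fails — w1Rw0 but no w with w1Rw and w0R²w.
F2: holds.
F3: fails — 0R3 but no w with 0Rw and 3R²w.
F4: fails — vRw but no t with vRt and wR²t.
F5: holds.
Valid on: F2, F5.

F2, F5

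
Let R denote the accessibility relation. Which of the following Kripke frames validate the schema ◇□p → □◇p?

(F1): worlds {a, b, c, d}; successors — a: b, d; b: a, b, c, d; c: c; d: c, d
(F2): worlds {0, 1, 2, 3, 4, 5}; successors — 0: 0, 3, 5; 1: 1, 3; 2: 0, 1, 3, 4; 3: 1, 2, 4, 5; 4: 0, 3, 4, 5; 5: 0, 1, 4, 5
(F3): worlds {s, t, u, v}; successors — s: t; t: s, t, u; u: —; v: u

This is the axiom for convergence; its first-order frame correspondent is ∀x ∀y ∀z (Rxy ∧ Rxz → ∃w (Ryw ∧ Rzw)).
(F1): fails — Rbc and Rba but c and a have no common successor.
(F2): holds.
(F3): fails — Rts and Rtu but s and u have no common successor.

(F2)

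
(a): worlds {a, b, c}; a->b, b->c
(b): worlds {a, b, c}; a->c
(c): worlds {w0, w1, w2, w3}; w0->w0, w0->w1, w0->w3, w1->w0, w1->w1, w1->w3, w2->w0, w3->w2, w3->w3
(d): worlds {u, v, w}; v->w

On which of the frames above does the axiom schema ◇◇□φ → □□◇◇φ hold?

(b), (c), (d)

This is the axiom for a generalized confluence (Geach) condition; its first-order frame correspondent is ∀x ∀y ∀z ((xR²y ∧ xR²z) → ∃w (yRw ∧ zR²w)).
(a): fails — aR²c, aR²c but no w with cRw and cR²w.
(b): holds.
(c): holds.
(d): holds.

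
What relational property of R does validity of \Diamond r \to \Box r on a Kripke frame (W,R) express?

Partial functionality

Suppose ◇r→□r is valid. Take Rxy, Rxz and set V(r)={y}. Then ◇r at x, so □r at x, so r at z, i.e. z=y.
The converse is a direct semantic check.
Frame condition: \forall x \forall y \forall z (Rxy \wedge Rxz \to y = z).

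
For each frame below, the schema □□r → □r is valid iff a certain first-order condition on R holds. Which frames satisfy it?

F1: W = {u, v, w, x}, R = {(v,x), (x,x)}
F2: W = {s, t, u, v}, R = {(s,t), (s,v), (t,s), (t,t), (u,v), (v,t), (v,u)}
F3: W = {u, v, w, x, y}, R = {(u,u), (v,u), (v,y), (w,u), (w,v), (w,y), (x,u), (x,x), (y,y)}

F1

The schema corresponds to density: ∀x ∀y (Rxy → ∃z (Rxz ∧ Rzy)).
F1: condition met.
F2: fails — Ruv but no z with Ruz and Rzv.
F3: fails — Rwv but no z with Rwz and Rzv.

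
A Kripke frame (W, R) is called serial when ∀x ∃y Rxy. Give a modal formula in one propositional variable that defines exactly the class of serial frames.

The condition is seriality. The D schema □s → ◇s defines it.

□s → ◇s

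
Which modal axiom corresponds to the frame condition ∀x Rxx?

□p → p

This is reflexivity; the standard corresponding axiom is T: □p → p.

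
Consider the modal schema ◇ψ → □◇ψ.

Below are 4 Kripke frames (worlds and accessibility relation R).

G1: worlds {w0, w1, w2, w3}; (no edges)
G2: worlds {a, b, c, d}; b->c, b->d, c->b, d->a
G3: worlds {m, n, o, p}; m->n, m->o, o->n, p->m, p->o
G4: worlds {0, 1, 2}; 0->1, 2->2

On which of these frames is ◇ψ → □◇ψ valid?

G1

Frame correspondent (Sahlqvist): ∀x ∀y ∀z (Rxy ∧ Rxz → Ryz) — i.e. the Euclidean property.
G1: holds.
G2: fails — Rbc and Rbc but not Rcc.
G3: fails — Rmo and Rmo but not Roo.
G4: fails — R01 and R01 but not R11.
Valid on: G1.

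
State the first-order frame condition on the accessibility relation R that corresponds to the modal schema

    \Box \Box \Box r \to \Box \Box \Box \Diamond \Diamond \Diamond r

This is a Sahlqvist (Geach-type) schema ◇^0□^3r → □^3◇^3r.
Minimal-valuation argument: fix x; take any y with xR^0y and any z with xR^3z. Set V(r) to the set of worlds R-reachable from y in exactly 3 steps. Then □^3r holds at y, so the antecedent holds at x; validity forces ◇^3r at z, giving a w with zR^3w and yR^3w.
First-order correspondent: \forall x \forall z (x R^3 z \to \exists w (x R^3 w \wedge z R^3 w)).

\forall x \forall z (x R^3 z \to \exists w (x R^3 w \wedge z R^3 w))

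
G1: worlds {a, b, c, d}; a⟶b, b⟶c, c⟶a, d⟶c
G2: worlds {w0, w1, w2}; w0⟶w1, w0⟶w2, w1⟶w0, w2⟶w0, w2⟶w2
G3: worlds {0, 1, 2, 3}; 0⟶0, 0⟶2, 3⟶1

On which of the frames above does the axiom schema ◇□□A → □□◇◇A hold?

G2

The schema corresponds to a generalized confluence (Geach) condition: ∀x ∀y ∀z ((xRy ∧ xR²z) → ∃w (yR²w ∧ zR²w)).
G1: fails — aRb, aR²c but no w with bR²w and cR²w.
G2: ✓.
G3: fails — 0R0, 0R²2 but no w with 0R²w and 2R²w.
Valid on: G2.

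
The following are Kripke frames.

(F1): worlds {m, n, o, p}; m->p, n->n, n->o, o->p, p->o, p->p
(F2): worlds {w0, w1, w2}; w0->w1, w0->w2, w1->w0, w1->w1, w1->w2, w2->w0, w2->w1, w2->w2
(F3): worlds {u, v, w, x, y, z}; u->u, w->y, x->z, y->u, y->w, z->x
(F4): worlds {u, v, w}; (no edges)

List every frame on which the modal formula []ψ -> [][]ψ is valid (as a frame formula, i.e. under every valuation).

This is the axiom for transitivity; its first-order frame correspondent is forall x forall y forall z (Rxy & Ryz -> Rxz).
(F1): fails — Rop and Rpo but not Roo.
(F2): fails — Rw0w1 and Rw1w0 but not Rw0w0.
(F3): fails — Rzx and Rxz but not Rzz.
(F4): holds.
Valid on: (F4).

(F4)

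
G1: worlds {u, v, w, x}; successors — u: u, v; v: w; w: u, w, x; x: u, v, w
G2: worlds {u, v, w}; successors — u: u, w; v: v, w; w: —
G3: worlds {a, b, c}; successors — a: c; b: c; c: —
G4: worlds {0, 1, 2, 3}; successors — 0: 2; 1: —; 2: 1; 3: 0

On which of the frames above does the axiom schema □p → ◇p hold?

G1

Frame correspondent (Sahlqvist): ∀x ∃y Rxy — i.e. seriality.
G1: condition met.
G2: fails — world w has no successor.
G3: fails — world c has no successor.
G4: fails — world 1 has no successor.
Valid on: G1.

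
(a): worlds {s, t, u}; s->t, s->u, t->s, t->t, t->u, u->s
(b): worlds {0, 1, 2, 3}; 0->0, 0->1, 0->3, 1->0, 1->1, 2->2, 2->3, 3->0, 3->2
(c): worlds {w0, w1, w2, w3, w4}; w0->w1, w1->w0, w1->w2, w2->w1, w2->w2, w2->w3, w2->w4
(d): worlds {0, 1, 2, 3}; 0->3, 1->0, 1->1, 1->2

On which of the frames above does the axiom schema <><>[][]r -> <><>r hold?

Frame correspondent (Sahlqvist): forall x forall y (x R^2 y -> exists w (y R^2 w & x R^2 w)) — i.e. a generalized confluence (Geach) condition.
(a): condition met.
(b): condition met.
(c): fails — w1R²w3 but no w with w3R²w and w1R²w.
(d): fails — 1R²0 but no w with 0R²w and 1R²w.
Valid on: (a), (b).

(a), (b)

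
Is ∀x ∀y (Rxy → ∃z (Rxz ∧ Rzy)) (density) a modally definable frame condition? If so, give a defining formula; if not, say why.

The condition is density. A defining modal formula is □□q → □q.

Yes — defined by □□q → □q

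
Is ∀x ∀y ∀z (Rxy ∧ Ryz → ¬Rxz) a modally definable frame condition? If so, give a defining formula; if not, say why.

Modal frame validity is preserved under surjective bounded morphisms.
The 5-cycle (worlds w0,w1,w2,w3,w4 with w0→w1→w2→w3→w4→w0) is intransitive. Mapping every world to a single reflexive point • is a surjective bounded morphism; the reflexive point is not intransitive (R••∧R•• but R••).
So no modal formula (or set of formulas) defines exactly the intransitive frames.

No — not modally definable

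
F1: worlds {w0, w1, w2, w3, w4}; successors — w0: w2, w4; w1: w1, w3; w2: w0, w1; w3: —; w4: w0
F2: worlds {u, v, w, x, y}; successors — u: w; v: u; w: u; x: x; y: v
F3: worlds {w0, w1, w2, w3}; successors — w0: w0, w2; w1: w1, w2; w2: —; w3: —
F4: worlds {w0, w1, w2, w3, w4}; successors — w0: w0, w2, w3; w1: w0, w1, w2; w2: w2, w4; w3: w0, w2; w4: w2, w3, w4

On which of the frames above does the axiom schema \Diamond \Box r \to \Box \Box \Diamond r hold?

F4

Frame correspondent (Sahlqvist): \forall x \forall y \forall z ((xRy \wedge x R^2 z) \to \exists w (yRw \wedge zRw)) — i.e. a generalized confluence (Geach) condition.
F1: fails — w0Rw2, w0R²w0 but no w with w2Rw and w0Rw.
F2: fails — uRw, uR²u but no t with wRt and uRt.
F3: fails — w0Rw0, w0R²w2 but no w with w0Rw and w2Rw.
F4: condition met.
Valid on: F4.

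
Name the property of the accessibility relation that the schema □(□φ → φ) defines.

Shift-reflexivity

Suppose □(□φ→φ) is valid. Take Rxy and set V(φ)={w : Ryw}. Then at y, □φ holds; since □(□φ→φ) at x, □φ→φ at y, so φ at y, i.e. Ryy.
Conversely, on a frame with shift-reflexivity the schema holds at every world under every valuation.
Frame condition: ∀x ∀y (Rxy → Ryy).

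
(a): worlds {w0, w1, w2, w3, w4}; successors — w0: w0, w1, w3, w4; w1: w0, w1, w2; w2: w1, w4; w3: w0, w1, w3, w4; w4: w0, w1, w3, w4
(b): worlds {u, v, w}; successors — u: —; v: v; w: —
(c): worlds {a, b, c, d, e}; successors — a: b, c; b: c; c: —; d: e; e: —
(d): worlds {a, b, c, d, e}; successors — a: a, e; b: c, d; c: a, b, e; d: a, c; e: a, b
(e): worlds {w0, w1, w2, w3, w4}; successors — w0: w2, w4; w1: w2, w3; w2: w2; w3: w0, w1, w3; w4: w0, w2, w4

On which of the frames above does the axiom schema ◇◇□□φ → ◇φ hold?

This is the axiom for a generalized confluence (Geach) condition; its first-order frame correspondent is ∀x ∀y (xR²y → ∃w (yR²w ∧ xRw)).
(a): holds.
(b): holds.
(c): fails — aR²c but no w with cR²w and aRw.
(d): fails — bR²a but no w with aR²w and bRw.
(e): fails — w3R²w2 but no w with w2R²w and w3Rw.

(a), (b)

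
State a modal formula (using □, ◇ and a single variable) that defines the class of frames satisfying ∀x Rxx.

□ψ → ψ

The condition is reflexivity. The T schema □ψ → ψ defines it.
Suppose □ψ→ψ is valid. At any x set V(ψ)={w : Rxw}. Then □ψ holds at x, so ψ holds at x, i.e. Rxx.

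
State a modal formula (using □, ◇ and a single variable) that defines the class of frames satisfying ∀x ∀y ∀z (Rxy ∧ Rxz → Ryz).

The condition is the Euclidean property. The 5 schema ◇r → □◇r defines it.
Suppose ◇r→□◇r is valid. Take Rxy, Rxz and set V(r)={y}. Then ◇r at x, so □◇r at x, so ◇r at z, so some w with Rzw has r; w=y, i.e. Rzy. By symmetry of the argument, Ryz.

◇r → □◇r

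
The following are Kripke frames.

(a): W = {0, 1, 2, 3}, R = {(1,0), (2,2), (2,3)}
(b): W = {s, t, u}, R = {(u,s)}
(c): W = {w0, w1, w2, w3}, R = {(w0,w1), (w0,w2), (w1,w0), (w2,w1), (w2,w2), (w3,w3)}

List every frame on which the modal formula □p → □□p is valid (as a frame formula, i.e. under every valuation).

Frame correspondent (Sahlqvist): ∀x ∀y ∀z (Rxy ∧ Ryz → Rxz) — i.e. transitivity.
(a): holds.
(b): holds.
(c): fails — Rw1w0 and Rw0w1 but not Rw1w1.
Valid on: (a), (b).

(a), (b)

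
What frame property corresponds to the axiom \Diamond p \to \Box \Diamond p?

Suppose ◇p→□◇p is valid. Take Rxy, Rxz and set V(p)={y}. Then ◇p at x, so □◇p at x, so ◇p at z, so some w with Rzw has p; w=y, i.e. Rzy. By symmetry of the argument, Ryz.
The converse is a direct semantic check.
So the correspondent is the Euclidean property.

The Euclidean property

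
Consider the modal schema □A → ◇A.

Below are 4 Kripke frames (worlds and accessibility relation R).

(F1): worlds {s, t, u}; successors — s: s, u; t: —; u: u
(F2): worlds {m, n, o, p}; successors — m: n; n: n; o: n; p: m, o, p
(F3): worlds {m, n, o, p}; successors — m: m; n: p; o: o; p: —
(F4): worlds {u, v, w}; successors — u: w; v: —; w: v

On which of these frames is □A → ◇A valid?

This is the axiom for seriality; its first-order frame correspondent is ∀x ∃y Rxy.
(F1): fails — world t has no successor.
(F2): ✓.
(F3): fails — world p has no successor.
(F4): fails — world v has no successor.
Valid on: (F2).

(F2)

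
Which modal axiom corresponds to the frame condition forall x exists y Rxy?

□r → ◇r

This is seriality; the standard corresponding axiom is D: □r → ◇r.
Suppose □r→◇r is valid. At any x set V(r)=W. Then □r at x, so ◇r at x, so x has a successor.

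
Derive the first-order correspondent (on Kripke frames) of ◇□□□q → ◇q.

∀x ∀y (xRy → ∃w (yR³w ∧ xRw))

This is a Sahlqvist (Geach-type) schema ◇^1□^3q → □^0◇^1q.
First-order correspondent: ∀x ∀y (xRy → ∃w (yR³w ∧ xRw)).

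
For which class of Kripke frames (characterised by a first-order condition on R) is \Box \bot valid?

emptiness of R

□⊥ is valid iff no world has any successor (otherwise □⊥ fails at any world with one).
Conversely, any frame satisfying \forall x \forall y \neg Rxy validates the schema.
Frame condition: \forall x \forall y \neg Rxy.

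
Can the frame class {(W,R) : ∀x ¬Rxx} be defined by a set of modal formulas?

No — not modally definable

Any modally definable frame class is closed under surjective bounded morphisms.
The 4-cycle (worlds 0,1,2,3 with 0→1→2→3→0) is irreflexive, and the map sending every world to a single reflexive point • is a surjective bounded morphism (forth: every edge maps to (•,•); back: every world has a successor). So any modal formula valid on the 4-cycle is also valid on the reflexive point, which is not irreflexive.
So no modal formula (or set of formulas) defines exactly the irreflexive frames.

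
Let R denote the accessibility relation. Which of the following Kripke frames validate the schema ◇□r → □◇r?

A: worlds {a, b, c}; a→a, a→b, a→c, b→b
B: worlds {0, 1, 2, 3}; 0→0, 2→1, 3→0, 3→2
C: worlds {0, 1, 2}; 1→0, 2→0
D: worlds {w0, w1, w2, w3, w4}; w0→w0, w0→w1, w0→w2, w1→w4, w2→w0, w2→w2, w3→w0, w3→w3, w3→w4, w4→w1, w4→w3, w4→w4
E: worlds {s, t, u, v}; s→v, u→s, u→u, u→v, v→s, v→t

none

Frame correspondent (Sahlqvist): ∀x ∀y ∀z (Rxy ∧ Rxz → ∃w (Ryw ∧ Rzw)) — i.e. convergence.
A: fails — Raa and Rac but a and c have no common successor.
B: fails — R21 and R21 but 1 and 1 have no common successor.
C: fails — R10 and R10 but 0 and 0 have no common successor.
D: fails — Rw0w1 and Rw0w0 but w1 and w0 have no common successor.
E: fails — Ruv and Rus but v and s have no common successor.
Valid on no frame.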